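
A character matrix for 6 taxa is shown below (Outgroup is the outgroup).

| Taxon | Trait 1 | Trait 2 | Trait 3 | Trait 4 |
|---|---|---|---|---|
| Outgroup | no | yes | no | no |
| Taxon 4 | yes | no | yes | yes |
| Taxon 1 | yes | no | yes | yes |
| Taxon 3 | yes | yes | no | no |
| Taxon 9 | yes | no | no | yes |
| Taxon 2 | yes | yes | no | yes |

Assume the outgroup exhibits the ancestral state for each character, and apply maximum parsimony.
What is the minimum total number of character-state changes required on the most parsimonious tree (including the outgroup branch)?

4

Character polarity is set by the outgroup: the derived state is whichever differs from the outgroup's state, so for Trait 2 the derived state is 'no', and for the remaining characters it is 'yes'.
Trait 1 (derived state 'yes') is shared by all ingroup taxa — unites the whole ingroup.
Only Taxon 1, Taxon 4, and Taxon 9 show the derived state 'no' for Trait 2, supporting them as a clade.
Trait 3 (derived state 'yes') is shared by Taxon 1 and Taxon 4 — a synapomorphy uniting that clade.
Only Taxon 1, Taxon 2, Taxon 4, and Taxon 9 show the derived state 'yes' for Trait 4, supporting them as a clade.
Most parsimonious ingroup topology: ((((Taxon 4,Taxon 1),Taxon 9),Taxon 2),Taxon 3).
Changes per character on this tree: Trait 1: 1; Trait 2: 1; Trait 3: 1; Trait 4: 1.
Total = 4.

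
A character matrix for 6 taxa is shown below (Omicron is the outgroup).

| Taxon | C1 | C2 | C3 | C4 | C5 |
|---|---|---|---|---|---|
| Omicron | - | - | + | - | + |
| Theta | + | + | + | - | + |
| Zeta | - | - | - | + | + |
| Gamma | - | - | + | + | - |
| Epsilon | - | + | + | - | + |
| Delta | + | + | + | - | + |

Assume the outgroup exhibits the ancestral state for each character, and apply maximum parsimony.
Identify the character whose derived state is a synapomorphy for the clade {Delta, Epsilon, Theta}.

C2

Character polarity is set by the outgroup: the derived state is whichever differs from the outgroup's state, so for C3, C5 the derived state is '-', and for the remaining characters it is '+'.
C1 (derived state '+') is shared by Delta and Theta — a synapomorphy uniting that clade.
Only Delta, Epsilon, and Theta show the derived state '+' for C2, supporting them as a clade.
C3 (derived state '-') is unique to Zeta (autapomorphy; uninformative for grouping).
C4 (derived state '+') is shared by Gamma and Zeta — a synapomorphy uniting that clade.
C5: derived state '-' in Gamma only — an autapomorphy, so it tells us nothing about relationships among taxa.
Most parsimonious ingroup topology: ((Zeta,Gamma),((Theta,Delta),Epsilon)).
The clade {Delta, Epsilon, Theta} is supported by C2: its derived state '+' occurs in exactly those taxa and in no other taxon (including the outgroup).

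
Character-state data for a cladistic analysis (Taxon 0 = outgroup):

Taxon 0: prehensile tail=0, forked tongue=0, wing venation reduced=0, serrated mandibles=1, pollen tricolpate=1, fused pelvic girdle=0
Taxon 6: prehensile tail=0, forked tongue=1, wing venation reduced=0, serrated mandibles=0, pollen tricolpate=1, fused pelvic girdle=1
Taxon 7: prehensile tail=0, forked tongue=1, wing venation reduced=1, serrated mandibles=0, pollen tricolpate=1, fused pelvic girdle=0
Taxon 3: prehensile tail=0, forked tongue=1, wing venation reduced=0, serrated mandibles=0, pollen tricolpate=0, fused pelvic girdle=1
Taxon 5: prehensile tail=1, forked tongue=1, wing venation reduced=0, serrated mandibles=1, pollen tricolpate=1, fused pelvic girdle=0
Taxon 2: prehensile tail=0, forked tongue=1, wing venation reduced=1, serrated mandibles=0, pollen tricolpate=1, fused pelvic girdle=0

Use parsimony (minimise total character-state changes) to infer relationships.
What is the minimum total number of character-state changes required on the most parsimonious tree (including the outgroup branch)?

Character polarity is set by the outgroup: the derived state is whichever differs from the outgroup's state, so for serrated mandibles, pollen tricolpate the derived state is '0', and for the remaining characters it is '1'.
prehensile tail (derived state '1') is unique to Taxon 5 (autapomorphy; uninformative for grouping).
All ingroup taxa share the derived state '1' for forked tongue; it defines the ingroup but does not resolve relationships within it.
Only Taxon 2 and Taxon 7 show the derived state '1' for wing venation reduced, supporting them as a clade.
Only Taxon 2, Taxon 3, Taxon 6, and Taxon 7 show the derived state '0' for serrated mandibles, supporting them as a clade.
pollen tricolpate (derived state '0') is unique to Taxon 3 (autapomorphy; uninformative for grouping).
Only Taxon 3 and Taxon 6 show the derived state '1' for fused pelvic girdle, supporting them as a clade.
Most parsimonious ingroup topology: (((Taxon 6,Taxon 3),(Taxon 7,Taxon 2)),Taxon 5).
Changes per character on this tree: prehensile tail: 1; forked tongue: 1; wing venation reduced: 1; serrated mandibles: 1; pollen tricolpate: 1; fused pelvic girdle: 1.
Total = 6.

6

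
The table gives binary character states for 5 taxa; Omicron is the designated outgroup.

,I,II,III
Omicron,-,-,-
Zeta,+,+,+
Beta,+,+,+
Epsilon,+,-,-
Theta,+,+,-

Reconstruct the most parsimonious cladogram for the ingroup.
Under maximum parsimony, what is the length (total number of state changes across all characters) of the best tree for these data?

3

The outgroup has state '-' for every character, so '+' is the derived state throughout.
I (derived state '+') is shared by all ingroup taxa — unites the whole ingroup.
II: derived state '+' in Beta, Theta, and Zeta only — synapomorphy for {Beta, Theta, Zeta}.
III: derived state '+' in Beta and Zeta only — synapomorphy for {Beta, Zeta}.
Most parsimonious ingroup topology: (((Zeta,Beta),Theta),Epsilon).
Changes per character on this tree: I: 1; II: 1; III: 1.
Total = 3.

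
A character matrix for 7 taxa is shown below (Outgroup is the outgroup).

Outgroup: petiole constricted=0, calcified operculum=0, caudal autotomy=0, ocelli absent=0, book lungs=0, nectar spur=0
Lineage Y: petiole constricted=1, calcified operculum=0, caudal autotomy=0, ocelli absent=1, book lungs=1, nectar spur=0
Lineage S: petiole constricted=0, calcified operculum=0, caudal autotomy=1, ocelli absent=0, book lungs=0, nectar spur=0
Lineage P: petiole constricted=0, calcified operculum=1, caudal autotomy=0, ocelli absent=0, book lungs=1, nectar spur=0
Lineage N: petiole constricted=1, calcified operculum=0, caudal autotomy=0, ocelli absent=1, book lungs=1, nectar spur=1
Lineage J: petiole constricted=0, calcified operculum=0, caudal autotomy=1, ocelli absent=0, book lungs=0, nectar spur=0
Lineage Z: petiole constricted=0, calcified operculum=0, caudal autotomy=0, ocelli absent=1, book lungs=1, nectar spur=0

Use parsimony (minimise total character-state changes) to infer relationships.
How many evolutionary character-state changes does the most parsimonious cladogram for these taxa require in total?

6

The outgroup has state '0' for every character, so '1' is the derived state throughout.
Only Lineage N and Lineage Y show the derived state '1' for petiole constricted, supporting them as a clade.
calcified operculum (derived state '1') is unique to Lineage P (autapomorphy; uninformative for grouping).
Only Lineage J and Lineage S show the derived state '1' for caudal autotomy, supporting them as a clade.
ocelli absent (derived state '1') is shared by Lineage N, Lineage Y, and Lineage Z — a synapomorphy uniting that clade.
book lungs: derived state '1' in Lineage N, Lineage P, Lineage Y, and Lineage Z only — synapomorphy for {Lineage N, Lineage P, Lineage Y, Lineage Z}.
nectar spur (derived state '1') is unique to Lineage N (autapomorphy; uninformative for grouping).
Most parsimonious ingroup topology: ((((Lineage Y,Lineage N),Lineage Z),Lineage P),(Lineage S,Lineage J)).
Changes per character on this tree: petiole constricted: 1; calcified operculum: 1; caudal autotomy: 1; ocelli absent: 1; book lungs: 1; nectar spur: 1.
Total = 6.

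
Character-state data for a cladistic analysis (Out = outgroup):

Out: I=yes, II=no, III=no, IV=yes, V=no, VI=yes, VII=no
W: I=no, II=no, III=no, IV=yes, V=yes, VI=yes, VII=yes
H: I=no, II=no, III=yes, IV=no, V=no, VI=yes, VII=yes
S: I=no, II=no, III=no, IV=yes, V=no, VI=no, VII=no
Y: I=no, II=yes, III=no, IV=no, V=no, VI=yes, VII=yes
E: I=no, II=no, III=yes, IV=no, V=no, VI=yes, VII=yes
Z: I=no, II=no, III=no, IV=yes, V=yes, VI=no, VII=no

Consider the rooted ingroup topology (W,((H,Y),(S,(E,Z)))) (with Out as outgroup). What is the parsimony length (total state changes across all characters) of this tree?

13

Map each character onto (W,((H,Y),(S,(E,Z)))) (rooted by Out) and count the minimum state changes it requires (Fitch parsimony):
I: 1; II: 1; III: 2; IV: 2; V: 2; VI: 2; VII: 3.
Total tree length = 13.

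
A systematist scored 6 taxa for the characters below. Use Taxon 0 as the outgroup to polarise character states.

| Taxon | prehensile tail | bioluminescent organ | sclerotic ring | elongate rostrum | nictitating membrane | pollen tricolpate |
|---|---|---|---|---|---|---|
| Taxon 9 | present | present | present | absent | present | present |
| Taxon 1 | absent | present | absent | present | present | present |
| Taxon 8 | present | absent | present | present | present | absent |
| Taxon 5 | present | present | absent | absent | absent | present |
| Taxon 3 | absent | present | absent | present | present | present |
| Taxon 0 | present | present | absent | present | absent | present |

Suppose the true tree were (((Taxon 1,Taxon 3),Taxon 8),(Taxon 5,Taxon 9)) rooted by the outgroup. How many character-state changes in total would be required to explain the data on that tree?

Map each character onto (((Taxon 1,Taxon 3),Taxon 8),(Taxon 5,Taxon 9)) (rooted by Taxon 0) and count the minimum state changes it requires (Fitch parsimony):
prehensile tail: 1; bioluminescent organ: 1; sclerotic ring: 2; elongate rostrum: 1; nictitating membrane: 2; pollen tricolpate: 1.
Total tree length = 8.

8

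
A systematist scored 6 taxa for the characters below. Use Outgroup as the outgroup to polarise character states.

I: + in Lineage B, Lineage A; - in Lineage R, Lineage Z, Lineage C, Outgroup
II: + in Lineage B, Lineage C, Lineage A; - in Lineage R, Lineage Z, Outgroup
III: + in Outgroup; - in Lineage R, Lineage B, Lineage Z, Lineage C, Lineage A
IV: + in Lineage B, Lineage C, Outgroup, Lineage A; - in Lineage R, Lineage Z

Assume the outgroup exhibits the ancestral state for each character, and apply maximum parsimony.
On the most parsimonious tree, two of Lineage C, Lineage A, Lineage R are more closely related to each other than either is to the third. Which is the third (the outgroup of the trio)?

Character polarity is set by the outgroup: the derived state is whichever differs from the outgroup's state, so for III, IV the derived state is '-', and for the remaining characters it is '+'.
Only Lineage A and Lineage B show the derived state '+' for I, supporting them as a clade.
II: derived state '+' in Lineage A, Lineage B, and Lineage C only — synapomorphy for {Lineage A, Lineage B, Lineage C}.
III (derived state '-') is shared by all ingroup taxa — unites the whole ingroup.
IV (derived state '-') is shared by Lineage R and Lineage Z — a synapomorphy uniting that clade.
Most parsimonious ingroup topology: (((Lineage B,Lineage A),Lineage C),(Lineage Z,Lineage R)).
Lineage A and Lineage C share a more recent common ancestor with each other than either does with Lineage R, so Lineage R is the least closely related of the three.

Lineage R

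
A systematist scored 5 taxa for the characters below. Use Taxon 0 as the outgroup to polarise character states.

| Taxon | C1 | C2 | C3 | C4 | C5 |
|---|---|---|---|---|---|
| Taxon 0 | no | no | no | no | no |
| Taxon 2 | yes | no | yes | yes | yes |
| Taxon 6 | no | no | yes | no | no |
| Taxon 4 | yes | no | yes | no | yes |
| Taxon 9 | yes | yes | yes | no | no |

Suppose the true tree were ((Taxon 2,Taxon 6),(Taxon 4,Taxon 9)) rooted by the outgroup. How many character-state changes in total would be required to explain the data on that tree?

7

Map each character onto ((Taxon 2,Taxon 6),(Taxon 4,Taxon 9)) (rooted by Taxon 0) and count the minimum state changes it requires (Fitch parsimony):
C1: 2; C2: 1; C3: 1; C4: 1; C5: 2.
Total tree length = 7.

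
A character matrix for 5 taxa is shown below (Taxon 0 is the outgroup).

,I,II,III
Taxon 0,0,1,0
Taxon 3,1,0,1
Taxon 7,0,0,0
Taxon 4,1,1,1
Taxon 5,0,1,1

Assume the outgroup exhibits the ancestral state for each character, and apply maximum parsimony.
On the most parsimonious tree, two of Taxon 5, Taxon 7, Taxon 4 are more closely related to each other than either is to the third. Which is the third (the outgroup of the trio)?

Character polarity is set by the outgroup: the derived state is whichever differs from the outgroup's state, so for II the derived state is '0', and for the remaining characters it is '1'.
Only Taxon 3 and Taxon 4 show the derived state '1' for I, supporting them as a clade.
II (state '0') occurs in Taxon 3 and Taxon 7 but conflicts with the nesting implied by the other characters — most parsimoniously interpreted as homoplasy.
III (derived state '1') is shared by Taxon 3, Taxon 4, and Taxon 5 — a synapomorphy uniting that clade.
Most parsimonious ingroup topology: (((Taxon 3,Taxon 4),Taxon 5),Taxon 7).
Taxon 4 and Taxon 5 share a more recent common ancestor with each other than either does with Taxon 7, so Taxon 7 is the least closely related of the three.

Taxon 7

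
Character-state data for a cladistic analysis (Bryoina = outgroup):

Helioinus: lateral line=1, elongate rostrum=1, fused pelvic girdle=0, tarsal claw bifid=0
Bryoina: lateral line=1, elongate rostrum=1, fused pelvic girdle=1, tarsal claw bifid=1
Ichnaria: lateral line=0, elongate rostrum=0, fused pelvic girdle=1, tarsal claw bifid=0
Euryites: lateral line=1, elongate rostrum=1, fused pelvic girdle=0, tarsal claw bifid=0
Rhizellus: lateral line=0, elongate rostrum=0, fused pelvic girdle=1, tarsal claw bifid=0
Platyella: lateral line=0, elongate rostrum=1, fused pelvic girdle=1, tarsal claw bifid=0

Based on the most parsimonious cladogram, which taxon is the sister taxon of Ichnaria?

Rhizellus

The outgroup has state '1' for every character, so '0' is the derived state throughout.
lateral line (derived state '0') is shared by Ichnaria, Platyella, and Rhizellus — a synapomorphy uniting that clade.
Only Ichnaria and Rhizellus show the derived state '0' for elongate rostrum, supporting them as a clade.
fused pelvic girdle: derived state '0' in Euryites and Helioinus only — synapomorphy for {Euryites, Helioinus}.
tarsal claw bifid (derived state '0') is shared by all ingroup taxa — unites the whole ingroup.
Most parsimonious ingroup topology: (((Ichnaria,Rhizellus),Platyella),(Euryites,Helioinus)).
Ichnaria and Rhizellus form a cherry on this tree, so they are sister taxa.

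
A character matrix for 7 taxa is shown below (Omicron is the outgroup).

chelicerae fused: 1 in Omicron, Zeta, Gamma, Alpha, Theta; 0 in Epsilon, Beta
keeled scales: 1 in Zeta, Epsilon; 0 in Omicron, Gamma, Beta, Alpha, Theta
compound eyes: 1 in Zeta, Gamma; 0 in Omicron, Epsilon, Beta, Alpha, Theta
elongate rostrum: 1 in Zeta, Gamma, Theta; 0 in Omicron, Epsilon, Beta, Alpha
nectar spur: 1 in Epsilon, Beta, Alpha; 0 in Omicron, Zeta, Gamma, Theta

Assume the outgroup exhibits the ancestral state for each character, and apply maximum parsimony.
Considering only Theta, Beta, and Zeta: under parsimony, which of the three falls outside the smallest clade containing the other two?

Character polarity is set by the outgroup: the derived state is whichever differs from the outgroup's state, so for chelicerae fused the derived state is '0', and for the remaining characters it is '1'.
chelicerae fused: derived state '0' in Beta and Epsilon only — synapomorphy for {Beta, Epsilon}.
keeled scales groups Epsilon and Zeta, which is incompatible with the clades supported by the remaining characters; treating it as convergent (homoplasy) costs fewer steps than any alternative tree.
compound eyes: derived state '1' in Gamma and Zeta only — synapomorphy for {Gamma, Zeta}.
elongate rostrum: derived state '1' in Gamma, Theta, and Zeta only — synapomorphy for {Gamma, Theta, Zeta}.
nectar spur: derived state '1' in Alpha, Beta, and Epsilon only — synapomorphy for {Alpha, Beta, Epsilon}.
Most parsimonious ingroup topology: (((Zeta,Gamma),Theta),((Epsilon,Beta),Alpha)).
Theta and Zeta share a more recent common ancestor with each other than either does with Beta, so Beta is the least closely related of the three.

Beta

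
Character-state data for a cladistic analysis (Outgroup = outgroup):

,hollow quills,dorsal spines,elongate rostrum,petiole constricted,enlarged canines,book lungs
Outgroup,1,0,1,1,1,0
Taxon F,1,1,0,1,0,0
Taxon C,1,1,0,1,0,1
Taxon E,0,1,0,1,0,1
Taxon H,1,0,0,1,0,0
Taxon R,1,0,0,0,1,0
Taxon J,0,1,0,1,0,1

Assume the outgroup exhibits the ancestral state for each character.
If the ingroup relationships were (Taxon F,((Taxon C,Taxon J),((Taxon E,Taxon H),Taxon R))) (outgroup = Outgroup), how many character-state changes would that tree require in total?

Map each character onto (Taxon F,((Taxon C,Taxon J),((Taxon E,Taxon H),Taxon R))) (rooted by Outgroup) and count the minimum state changes it requires (Fitch parsimony):
hollow quills: 2; dorsal spines: 3; elongate rostrum: 1; petiole constricted: 1; enlarged canines: 2; book lungs: 2.
Total tree length = 11.

11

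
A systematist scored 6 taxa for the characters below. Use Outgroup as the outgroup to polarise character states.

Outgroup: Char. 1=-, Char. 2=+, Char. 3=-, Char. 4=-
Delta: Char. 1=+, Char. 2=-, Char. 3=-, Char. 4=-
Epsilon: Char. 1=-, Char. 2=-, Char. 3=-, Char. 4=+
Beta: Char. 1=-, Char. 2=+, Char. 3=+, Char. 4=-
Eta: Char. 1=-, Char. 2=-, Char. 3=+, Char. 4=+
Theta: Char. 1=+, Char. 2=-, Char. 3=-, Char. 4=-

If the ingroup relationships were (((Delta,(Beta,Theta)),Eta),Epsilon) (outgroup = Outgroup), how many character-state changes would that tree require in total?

Map each character onto (((Delta,(Beta,Theta)),Eta),Epsilon) (rooted by Outgroup) and count the minimum state changes it requires (Fitch parsimony):
Char. 1: 2; Char. 2: 2; Char. 3: 2; Char. 4: 2.
Total tree length = 8.

8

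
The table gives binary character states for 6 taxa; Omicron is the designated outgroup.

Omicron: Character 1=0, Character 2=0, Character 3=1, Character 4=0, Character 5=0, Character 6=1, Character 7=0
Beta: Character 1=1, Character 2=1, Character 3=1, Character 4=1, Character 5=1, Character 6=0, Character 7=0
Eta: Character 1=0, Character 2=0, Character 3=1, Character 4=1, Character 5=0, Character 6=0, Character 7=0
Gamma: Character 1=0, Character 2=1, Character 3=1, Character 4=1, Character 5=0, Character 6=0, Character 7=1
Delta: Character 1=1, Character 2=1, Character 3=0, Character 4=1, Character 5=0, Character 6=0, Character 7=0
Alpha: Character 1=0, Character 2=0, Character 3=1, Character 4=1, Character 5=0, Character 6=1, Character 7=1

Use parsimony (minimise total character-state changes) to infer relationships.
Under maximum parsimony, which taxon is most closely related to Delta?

Beta

Character polarity is set by the outgroup: the derived state is whichever differs from the outgroup's state, so for Character 3, Character 6 the derived state is '0', and for the remaining characters it is '1'.
Only Beta and Delta show the derived state '1' for Character 1, supporting them as a clade.
Only Beta, Delta, and Gamma show the derived state '1' for Character 2, supporting them as a clade.
Character 3: derived state '0' in Delta only — an autapomorphy, so it tells us nothing about relationships among taxa.
All ingroup taxa share the derived state '1' for Character 4; it defines the ingroup but does not resolve relationships within it.
Character 5 (derived state '1') is unique to Beta (autapomorphy; uninformative for grouping).
Character 6 (derived state '0') is shared by Beta, Delta, Eta, and Gamma — a synapomorphy uniting that clade.
Character 7 groups Alpha and Gamma, which is incompatible with the clades supported by the remaining characters; treating it as convergent (homoplasy) costs fewer steps than any alternative tree.
Most parsimonious ingroup topology: ((((Beta,Delta),Gamma),Eta),Alpha).
Delta and Beta form a cherry on this tree, so they are sister taxa.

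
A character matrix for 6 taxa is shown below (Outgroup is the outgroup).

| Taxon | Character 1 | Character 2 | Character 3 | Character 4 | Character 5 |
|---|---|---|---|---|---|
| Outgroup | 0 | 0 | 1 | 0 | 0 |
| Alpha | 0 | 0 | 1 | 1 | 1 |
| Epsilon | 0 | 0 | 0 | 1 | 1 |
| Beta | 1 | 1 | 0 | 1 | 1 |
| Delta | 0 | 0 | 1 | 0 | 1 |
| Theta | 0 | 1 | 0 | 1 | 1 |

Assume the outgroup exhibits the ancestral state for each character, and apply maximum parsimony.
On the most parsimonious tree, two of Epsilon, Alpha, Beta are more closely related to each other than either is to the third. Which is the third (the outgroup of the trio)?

Alpha

Character polarity is set by the outgroup: the derived state is whichever differs from the outgroup's state, so for Character 3 the derived state is '0', and for the remaining characters it is '1'.
Character 1 (derived state '1') is unique to Beta (autapomorphy; uninformative for grouping).
Character 2: derived state '1' in Beta and Theta only — synapomorphy for {Beta, Theta}.
Only Beta, Epsilon, and Theta show the derived state '0' for Character 3, supporting them as a clade.
Character 4 (derived state '1') is shared by Alpha, Beta, Epsilon, and Theta — a synapomorphy uniting that clade.
Character 5 (derived state '1') is shared by all ingroup taxa — unites the whole ingroup.
Most parsimonious ingroup topology: ((Alpha,(Epsilon,(Beta,Theta))),Delta).
Epsilon and Beta share a more recent common ancestor with each other than either does with Alpha, so Alpha is the least closely related of the three.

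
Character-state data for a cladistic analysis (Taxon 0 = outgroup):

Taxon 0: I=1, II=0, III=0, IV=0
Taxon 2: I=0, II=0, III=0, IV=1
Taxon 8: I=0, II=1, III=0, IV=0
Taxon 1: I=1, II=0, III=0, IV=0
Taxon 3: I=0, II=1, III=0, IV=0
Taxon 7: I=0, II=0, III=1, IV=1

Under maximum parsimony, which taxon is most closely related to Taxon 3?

Character polarity is set by the outgroup: the derived state is whichever differs from the outgroup's state, so for I the derived state is '0', and for the remaining characters it is '1'.
I (derived state '0') is shared by Taxon 2, Taxon 3, Taxon 7, and Taxon 8 — a synapomorphy uniting that clade.
II: derived state '1' in Taxon 3 and Taxon 8 only — synapomorphy for {Taxon 3, Taxon 8}.
III (derived state '1') is unique to Taxon 7 (autapomorphy; uninformative for grouping).
IV (derived state '1') is shared by Taxon 2 and Taxon 7 — a synapomorphy uniting that clade.
Most parsimonious ingroup topology: (((Taxon 2,Taxon 7),(Taxon 8,Taxon 3)),Taxon 1).
Taxon 3 and Taxon 8 form a cherry on this tree, so they are sister taxa.

Taxon 8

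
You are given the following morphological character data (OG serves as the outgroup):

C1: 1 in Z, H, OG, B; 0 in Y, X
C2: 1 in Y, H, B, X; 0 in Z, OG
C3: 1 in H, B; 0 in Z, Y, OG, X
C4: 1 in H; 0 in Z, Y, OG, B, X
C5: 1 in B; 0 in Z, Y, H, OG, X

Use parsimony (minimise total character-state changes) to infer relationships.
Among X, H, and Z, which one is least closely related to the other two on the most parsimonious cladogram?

Character polarity is set by the outgroup: the derived state is whichever differs from the outgroup's state, so for C1 the derived state is '0', and for the remaining characters it is '1'.
Only X and Y show the derived state '0' for C1, supporting them as a clade.
Only B, H, X, and Y show the derived state '1' for C2, supporting them as a clade.
Only B and H show the derived state '1' for C3, supporting them as a clade.
C4: derived state '1' in H only — an autapomorphy, so it tells us nothing about relationships among taxa.
C5 (derived state '1') is unique to B (autapomorphy; uninformative for grouping).
Most parsimonious ingroup topology: (((X,Y),(H,B)),Z).
X and H share a more recent common ancestor with each other than either does with Z, so Z is the least closely related of the three.

Z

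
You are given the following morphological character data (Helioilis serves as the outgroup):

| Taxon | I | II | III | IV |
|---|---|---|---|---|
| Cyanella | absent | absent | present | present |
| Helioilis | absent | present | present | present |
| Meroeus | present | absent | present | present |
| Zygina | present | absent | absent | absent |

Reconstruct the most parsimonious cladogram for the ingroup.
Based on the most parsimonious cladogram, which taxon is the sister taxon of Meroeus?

Zygina

Character polarity is set by the outgroup: the derived state is whichever differs from the outgroup's state, so for II, III, IV the derived state is 'absent', and for the remaining characters it is 'present'.
I: derived state 'present' in Meroeus and Zygina only — synapomorphy for {Meroeus, Zygina}.
All ingroup taxa share the derived state 'absent' for II; it defines the ingroup but does not resolve relationships within it.
III (derived state 'absent') is unique to Zygina (autapomorphy; uninformative for grouping).
IV (derived state 'absent') is unique to Zygina (autapomorphy; uninformative for grouping).
Most parsimonious ingroup topology: (Cyanella,(Zygina,Meroeus)).
Meroeus and Zygina form a cherry on this tree, so they are sister taxa.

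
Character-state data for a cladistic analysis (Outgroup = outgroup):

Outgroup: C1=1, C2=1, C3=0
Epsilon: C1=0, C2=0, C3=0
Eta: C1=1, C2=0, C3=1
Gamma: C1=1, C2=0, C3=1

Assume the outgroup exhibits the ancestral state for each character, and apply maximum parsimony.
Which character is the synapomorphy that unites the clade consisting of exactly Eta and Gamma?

Character polarity is set by the outgroup: the derived state is whichever differs from the outgroup's state, so for C1, C2 the derived state is '0', and for the remaining characters it is '1'.
C1 (derived state '0') is unique to Epsilon (autapomorphy; uninformative for grouping).
All ingroup taxa share the derived state '0' for C2; it defines the ingroup but does not resolve relationships within it.
Only Eta and Gamma show the derived state '1' for C3, supporting them as a clade.
Most parsimonious ingroup topology: (Epsilon,(Eta,Gamma)).
The clade {Eta, Gamma} is supported by C3: its derived state '1' occurs in exactly those taxa and in no other taxon (including the outgroup).

C3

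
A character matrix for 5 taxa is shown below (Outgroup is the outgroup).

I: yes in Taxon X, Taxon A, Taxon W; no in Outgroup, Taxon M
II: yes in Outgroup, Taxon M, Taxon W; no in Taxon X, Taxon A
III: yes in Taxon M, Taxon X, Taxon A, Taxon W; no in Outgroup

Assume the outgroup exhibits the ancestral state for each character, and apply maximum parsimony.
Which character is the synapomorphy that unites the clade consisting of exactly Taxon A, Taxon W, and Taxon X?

I

Character polarity is set by the outgroup: the derived state is whichever differs from the outgroup's state, so for II the derived state is 'no', and for the remaining characters it is 'yes'.
I: derived state 'yes' in Taxon A, Taxon W, and Taxon X only — synapomorphy for {Taxon A, Taxon W, Taxon X}.
Only Taxon A and Taxon X show the derived state 'no' for II, supporting them as a clade.
III (derived state 'yes') is shared by all ingroup taxa — unites the whole ingroup.
Most parsimonious ingroup topology: (Taxon M,((Taxon X,Taxon A),Taxon W)).
The clade {Taxon A, Taxon W, Taxon X} is supported by I: its derived state 'yes' occurs in exactly those taxa and in no other taxon (including the outgroup).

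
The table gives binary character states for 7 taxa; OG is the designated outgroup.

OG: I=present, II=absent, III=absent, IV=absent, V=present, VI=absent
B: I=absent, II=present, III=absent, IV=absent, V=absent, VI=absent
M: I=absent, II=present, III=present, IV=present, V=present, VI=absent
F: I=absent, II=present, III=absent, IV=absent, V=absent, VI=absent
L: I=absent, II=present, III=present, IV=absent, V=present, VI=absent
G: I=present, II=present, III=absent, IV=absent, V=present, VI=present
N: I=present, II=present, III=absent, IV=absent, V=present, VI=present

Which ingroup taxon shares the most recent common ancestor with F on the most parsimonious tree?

B

Character polarity is set by the outgroup: the derived state is whichever differs from the outgroup's state, so for I, V the derived state is 'absent', and for the remaining characters it is 'present'.
I: derived state 'absent' in B, F, L, and M only — synapomorphy for {B, F, L, M}.
II (derived state 'present') is shared by all ingroup taxa — unites the whole ingroup.
Only L and M show the derived state 'present' for III, supporting them as a clade.
IV (derived state 'present') is unique to M (autapomorphy; uninformative for grouping).
V: derived state 'absent' in B and F only — synapomorphy for {B, F}.
Only G and N show the derived state 'present' for VI, supporting them as a clade.
Most parsimonious ingroup topology: (((B,F),(M,L)),(G,N)).
F and B form a cherry on this tree, so they are sister taxa.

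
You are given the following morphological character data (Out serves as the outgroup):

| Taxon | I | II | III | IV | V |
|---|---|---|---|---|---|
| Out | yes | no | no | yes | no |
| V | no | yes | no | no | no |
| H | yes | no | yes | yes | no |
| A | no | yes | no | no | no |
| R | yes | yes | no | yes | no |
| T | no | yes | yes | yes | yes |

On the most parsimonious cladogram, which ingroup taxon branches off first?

Character polarity is set by the outgroup: the derived state is whichever differs from the outgroup's state, so for I, IV the derived state is 'no', and for the remaining characters it is 'yes'.
I: derived state 'no' in A, T, and V only — synapomorphy for {A, T, V}.
II (derived state 'yes') is shared by A, R, T, and V — a synapomorphy uniting that clade.
III groups H and T, which is incompatible with the clades supported by the remaining characters; treating it as convergent (homoplasy) costs fewer steps than any alternative tree.
IV (derived state 'no') is shared by A and V — a synapomorphy uniting that clade.
V (derived state 'yes') is unique to T (autapomorphy; uninformative for grouping).
Most parsimonious ingroup topology: ((((V,A),T),R),H).
H is sister to the clade containing all other ingroup taxa, so it is the earliest-diverging (most basal) ingroup lineage.

H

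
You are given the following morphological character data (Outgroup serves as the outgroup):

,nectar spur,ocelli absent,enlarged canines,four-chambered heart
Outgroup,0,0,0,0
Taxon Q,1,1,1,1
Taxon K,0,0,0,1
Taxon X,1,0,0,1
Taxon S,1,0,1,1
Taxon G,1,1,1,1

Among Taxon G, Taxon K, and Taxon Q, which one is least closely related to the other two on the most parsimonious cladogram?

Taxon K

The outgroup has state '0' for every character, so '1' is the derived state throughout.
nectar spur: derived state '1' in Taxon G, Taxon Q, Taxon S, and Taxon X only — synapomorphy for {Taxon G, Taxon Q, Taxon S, Taxon X}.
ocelli absent: derived state '1' in Taxon G and Taxon Q only — synapomorphy for {Taxon G, Taxon Q}.
enlarged canines (derived state '1') is shared by Taxon G, Taxon Q, and Taxon S — a synapomorphy uniting that clade.
All ingroup taxa share the derived state '1' for four-chambered heart; it defines the ingroup but does not resolve relationships within it.
Most parsimonious ingroup topology: ((((Taxon Q,Taxon G),Taxon S),Taxon X),Taxon K).
Taxon Q and Taxon G share a more recent common ancestor with each other than either does with Taxon K, so Taxon K is the least closely related of the three.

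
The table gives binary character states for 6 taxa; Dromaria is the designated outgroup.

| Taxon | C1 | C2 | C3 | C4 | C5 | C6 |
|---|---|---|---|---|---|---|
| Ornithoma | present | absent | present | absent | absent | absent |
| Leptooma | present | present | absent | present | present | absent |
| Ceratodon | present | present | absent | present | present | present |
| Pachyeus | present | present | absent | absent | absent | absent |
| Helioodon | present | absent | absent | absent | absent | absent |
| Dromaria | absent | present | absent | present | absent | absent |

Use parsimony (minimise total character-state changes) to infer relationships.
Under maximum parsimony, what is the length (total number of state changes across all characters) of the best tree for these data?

6

Character polarity is set by the outgroup: the derived state is whichever differs from the outgroup's state, so for C2, C4 the derived state is 'absent', and for the remaining characters it is 'present'.
All ingroup taxa share the derived state 'present' for C1; it defines the ingroup but does not resolve relationships within it.
C2: derived state 'absent' in Helioodon and Ornithoma only — synapomorphy for {Helioodon, Ornithoma}.
C3: derived state 'present' in Ornithoma only — an autapomorphy, so it tells us nothing about relationships among taxa.
C4: derived state 'absent' in Helioodon, Ornithoma, and Pachyeus only — synapomorphy for {Helioodon, Ornithoma, Pachyeus}.
C5: derived state 'present' in Ceratodon and Leptooma only — synapomorphy for {Ceratodon, Leptooma}.
C6 (derived state 'present') is unique to Ceratodon (autapomorphy; uninformative for grouping).
Most parsimonious ingroup topology: (((Ornithoma,Helioodon),Pachyeus),(Ceratodon,Leptooma)).
Changes per character on this tree: C1: 1; C2: 1; C3: 1; C4: 1; C5: 1; C6: 1.
Total = 6.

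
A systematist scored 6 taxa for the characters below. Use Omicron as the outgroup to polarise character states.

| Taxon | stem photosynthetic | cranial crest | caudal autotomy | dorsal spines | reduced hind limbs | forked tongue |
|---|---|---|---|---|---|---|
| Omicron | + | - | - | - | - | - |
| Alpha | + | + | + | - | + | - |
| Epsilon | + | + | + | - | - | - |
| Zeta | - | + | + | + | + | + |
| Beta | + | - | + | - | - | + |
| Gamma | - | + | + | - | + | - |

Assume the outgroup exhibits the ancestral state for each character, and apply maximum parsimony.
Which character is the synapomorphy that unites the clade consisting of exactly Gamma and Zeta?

Character polarity is set by the outgroup: the derived state is whichever differs from the outgroup's state, so for stem photosynthetic the derived state is '-', and for the remaining characters it is '+'.
stem photosynthetic: derived state '-' in Gamma and Zeta only — synapomorphy for {Gamma, Zeta}.
cranial crest: derived state '+' in Alpha, Epsilon, Gamma, and Zeta only — synapomorphy for {Alpha, Epsilon, Gamma, Zeta}.
All ingroup taxa share the derived state '+' for caudal autotomy; it defines the ingroup but does not resolve relationships within it.
dorsal spines (derived state '+') is unique to Zeta (autapomorphy; uninformative for grouping).
reduced hind limbs (derived state '+') is shared by Alpha, Gamma, and Zeta — a synapomorphy uniting that clade.
forked tongue (state '+') occurs in Beta and Zeta but conflicts with the nesting implied by the other characters — most parsimoniously interpreted as homoplasy.
Most parsimonious ingroup topology: (((Alpha,(Zeta,Gamma)),Epsilon),Beta).
The clade {Gamma, Zeta} is supported by stem photosynthetic: its derived state '-' occurs in exactly those taxa and in no other taxon (including the outgroup).

stem photosynthetic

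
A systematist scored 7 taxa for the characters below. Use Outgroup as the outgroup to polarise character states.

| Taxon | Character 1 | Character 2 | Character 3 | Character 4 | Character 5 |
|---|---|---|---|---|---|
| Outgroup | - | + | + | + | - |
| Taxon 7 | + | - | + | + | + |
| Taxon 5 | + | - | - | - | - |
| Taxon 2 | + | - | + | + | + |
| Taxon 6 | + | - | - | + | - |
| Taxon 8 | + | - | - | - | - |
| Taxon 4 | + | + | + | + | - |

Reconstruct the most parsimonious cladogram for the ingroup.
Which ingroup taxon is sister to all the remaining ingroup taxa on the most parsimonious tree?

Taxon 4

Character polarity is set by the outgroup: the derived state is whichever differs from the outgroup's state, so for Character 2, Character 3, Character 4 the derived state is '-', and for the remaining characters it is '+'.
All ingroup taxa share the derived state '+' for Character 1; it defines the ingroup but does not resolve relationships within it.
Only Taxon 2, Taxon 5, Taxon 6, Taxon 7, and Taxon 8 show the derived state '-' for Character 2, supporting them as a clade.
Character 3: derived state '-' in Taxon 5, Taxon 6, and Taxon 8 only — synapomorphy for {Taxon 5, Taxon 6, Taxon 8}.
Character 4 (derived state '-') is shared by Taxon 5 and Taxon 8 — a synapomorphy uniting that clade.
Character 5: derived state '+' in Taxon 2 and Taxon 7 only — synapomorphy for {Taxon 2, Taxon 7}.
Most parsimonious ingroup topology: (((Taxon 7,Taxon 2),((Taxon 5,Taxon 8),Taxon 6)),Taxon 4).
Taxon 4 is sister to the clade containing all other ingroup taxa, so it is the earliest-diverging (most basal) ingroup lineage.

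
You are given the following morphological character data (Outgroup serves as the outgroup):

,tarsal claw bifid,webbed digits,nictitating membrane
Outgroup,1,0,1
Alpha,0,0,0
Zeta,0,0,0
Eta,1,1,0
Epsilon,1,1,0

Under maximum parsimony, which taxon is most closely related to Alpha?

Zeta

Character polarity is set by the outgroup: the derived state is whichever differs from the outgroup's state, so for tarsal claw bifid, nictitating membrane the derived state is '0', and for the remaining characters it is '1'.
Only Alpha and Zeta show the derived state '0' for tarsal claw bifid, supporting them as a clade.
Only Epsilon and Eta show the derived state '1' for webbed digits, supporting them as a clade.
All ingroup taxa share the derived state '0' for nictitating membrane; it defines the ingroup but does not resolve relationships within it.
Most parsimonious ingroup topology: ((Alpha,Zeta),(Eta,Epsilon)).
Alpha and Zeta form a cherry on this tree, so they are sister taxa.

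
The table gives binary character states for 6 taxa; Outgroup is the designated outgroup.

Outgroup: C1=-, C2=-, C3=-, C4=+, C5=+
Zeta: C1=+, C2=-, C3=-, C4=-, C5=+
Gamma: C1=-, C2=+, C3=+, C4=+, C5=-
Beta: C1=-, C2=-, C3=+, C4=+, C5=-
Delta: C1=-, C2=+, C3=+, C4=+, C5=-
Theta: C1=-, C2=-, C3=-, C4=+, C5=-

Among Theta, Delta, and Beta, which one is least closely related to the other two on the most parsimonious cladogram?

Character polarity is set by the outgroup: the derived state is whichever differs from the outgroup's state, so for C4, C5 the derived state is '-', and for the remaining characters it is '+'.
C1: derived state '+' in Zeta only — an autapomorphy, so it tells us nothing about relationships among taxa.
C2 (derived state '+') is shared by Delta and Gamma — a synapomorphy uniting that clade.
Only Beta, Delta, and Gamma show the derived state '+' for C3, supporting them as a clade.
C4 (derived state '-') is unique to Zeta (autapomorphy; uninformative for grouping).
C5: derived state '-' in Beta, Delta, Gamma, and Theta only — synapomorphy for {Beta, Delta, Gamma, Theta}.
Most parsimonious ingroup topology: (Zeta,(((Gamma,Delta),Beta),Theta)).
Delta and Beta share a more recent common ancestor with each other than either does with Theta, so Theta is the least closely related of the three.

Theta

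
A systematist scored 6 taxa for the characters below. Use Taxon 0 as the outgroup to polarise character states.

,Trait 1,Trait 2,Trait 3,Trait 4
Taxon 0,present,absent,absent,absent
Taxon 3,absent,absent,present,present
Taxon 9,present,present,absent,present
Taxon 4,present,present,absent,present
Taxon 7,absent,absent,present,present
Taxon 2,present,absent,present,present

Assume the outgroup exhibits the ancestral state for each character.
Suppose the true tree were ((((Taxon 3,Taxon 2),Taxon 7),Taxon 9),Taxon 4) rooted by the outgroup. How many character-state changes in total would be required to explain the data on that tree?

Map each character onto ((((Taxon 3,Taxon 2),Taxon 7),Taxon 9),Taxon 4) (rooted by Taxon 0) and count the minimum state changes it requires (Fitch parsimony):
Trait 1: 2; Trait 2: 2; Trait 3: 1; Trait 4: 1.
Total tree length = 6.

6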